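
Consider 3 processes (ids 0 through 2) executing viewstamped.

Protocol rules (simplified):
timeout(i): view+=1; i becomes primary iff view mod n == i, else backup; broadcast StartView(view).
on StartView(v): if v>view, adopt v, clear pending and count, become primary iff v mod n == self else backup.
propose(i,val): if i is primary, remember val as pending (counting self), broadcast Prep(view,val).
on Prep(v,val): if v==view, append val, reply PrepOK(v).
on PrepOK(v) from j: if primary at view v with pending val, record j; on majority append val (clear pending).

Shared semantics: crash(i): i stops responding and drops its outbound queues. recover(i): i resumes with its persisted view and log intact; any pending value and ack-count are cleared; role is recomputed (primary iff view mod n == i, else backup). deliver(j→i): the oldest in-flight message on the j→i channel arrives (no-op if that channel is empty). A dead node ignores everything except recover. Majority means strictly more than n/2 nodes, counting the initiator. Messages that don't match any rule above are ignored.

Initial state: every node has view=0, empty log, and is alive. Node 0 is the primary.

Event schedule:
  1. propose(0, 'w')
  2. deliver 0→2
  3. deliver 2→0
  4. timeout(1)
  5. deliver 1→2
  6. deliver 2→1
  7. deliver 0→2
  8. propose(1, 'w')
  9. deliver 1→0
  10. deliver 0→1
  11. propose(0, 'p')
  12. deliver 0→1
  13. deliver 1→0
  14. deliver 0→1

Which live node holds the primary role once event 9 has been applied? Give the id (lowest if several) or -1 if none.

1

e1 propose(0,'w'): ·
e2 deliver 0→2: 2[back,v=0,w]
e3 deliver 2→0: 0[prim,v=0,w]
e4 timeout(1): 1[prim,v=1,-]
e5 deliver 1→2: 2[back,v=1,w]
e6 deliver 2→1: ·
e7 deliver 0→2: ·
e8 propose(1,'w'): ·
e9 deliver 1→0: 0[back,v=1,w]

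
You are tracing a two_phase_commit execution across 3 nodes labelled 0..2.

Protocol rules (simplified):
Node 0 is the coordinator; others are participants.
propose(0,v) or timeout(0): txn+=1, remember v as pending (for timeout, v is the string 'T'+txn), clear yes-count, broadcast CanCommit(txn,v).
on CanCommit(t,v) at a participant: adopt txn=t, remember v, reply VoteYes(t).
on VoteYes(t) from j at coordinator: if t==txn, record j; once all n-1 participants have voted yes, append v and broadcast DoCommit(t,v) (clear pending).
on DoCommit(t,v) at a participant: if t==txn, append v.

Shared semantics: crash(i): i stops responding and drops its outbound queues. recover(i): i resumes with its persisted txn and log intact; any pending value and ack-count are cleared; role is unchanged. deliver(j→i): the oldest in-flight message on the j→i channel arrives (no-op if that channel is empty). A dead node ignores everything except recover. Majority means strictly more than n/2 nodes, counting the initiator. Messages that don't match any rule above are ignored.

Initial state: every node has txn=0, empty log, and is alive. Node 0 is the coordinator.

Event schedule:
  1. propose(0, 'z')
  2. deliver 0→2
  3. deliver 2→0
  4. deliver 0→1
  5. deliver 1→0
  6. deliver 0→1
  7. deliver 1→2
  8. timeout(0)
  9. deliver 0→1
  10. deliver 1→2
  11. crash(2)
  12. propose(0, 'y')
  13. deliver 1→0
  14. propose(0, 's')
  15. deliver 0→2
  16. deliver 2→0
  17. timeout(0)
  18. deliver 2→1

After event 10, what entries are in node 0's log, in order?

z

after 1 — propose(0,'z'): n0:coor/t1/[-]
after 2 — deliver 0→2: n2:part/t1/[-]
after 3 — deliver 2→0: ·
after 4 — deliver 0→1: n1:part/t1/[-]
after 5 — deliver 1→0: n0:coor/t1/[z]
after 6 — deliver 0→1: n1:part/t1/[z]
after 7 — deliver 1→2: ·
after 8 — timeout(0): n0:coor/t2/[z]
after 9 — deliver 0→1: n1:part/t2/[z]
after 10 — deliver 1→2: ·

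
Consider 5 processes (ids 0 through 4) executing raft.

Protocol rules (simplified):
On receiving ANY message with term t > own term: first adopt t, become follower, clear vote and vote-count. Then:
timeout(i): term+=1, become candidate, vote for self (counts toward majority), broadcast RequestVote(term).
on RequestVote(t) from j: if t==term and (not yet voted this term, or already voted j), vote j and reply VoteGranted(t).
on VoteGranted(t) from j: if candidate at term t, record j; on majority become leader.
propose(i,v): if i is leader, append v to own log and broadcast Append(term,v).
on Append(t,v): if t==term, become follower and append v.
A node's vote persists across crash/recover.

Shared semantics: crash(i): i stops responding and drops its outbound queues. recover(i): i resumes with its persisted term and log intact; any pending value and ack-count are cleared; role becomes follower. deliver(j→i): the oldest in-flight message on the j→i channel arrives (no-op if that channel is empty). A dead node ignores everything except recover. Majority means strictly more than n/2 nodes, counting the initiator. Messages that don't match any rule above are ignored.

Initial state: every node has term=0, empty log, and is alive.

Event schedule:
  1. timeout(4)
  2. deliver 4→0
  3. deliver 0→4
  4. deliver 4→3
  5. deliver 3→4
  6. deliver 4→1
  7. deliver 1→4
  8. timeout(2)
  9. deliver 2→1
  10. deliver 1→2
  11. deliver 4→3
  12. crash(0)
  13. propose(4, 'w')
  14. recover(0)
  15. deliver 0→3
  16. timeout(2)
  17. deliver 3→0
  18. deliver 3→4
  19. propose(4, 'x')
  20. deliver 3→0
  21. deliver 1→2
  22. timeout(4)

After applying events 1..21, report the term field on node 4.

1

e1 timeout(4): 4[cand,t=1,-]
e2 deliver 4→0: 0[foll,t=1,-]
e3 deliver 0→4: ·
e4 deliver 4→3: 3[foll,t=1,-]
e5 deliver 3→4: 4[lead,t=1,-]
e6 deliver 4→1: 1[foll,t=1,-]
e7 deliver 1→4: ·
e8 timeout(2): 2[cand,t=1,-]
e9 deliver 2→1: ·
e10 deliver 1→2: ·
e11 deliver 4→3: ·
e12 crash(0): 0[✗foll,t=1,-]
e13 propose(4,'w'): 4[lead,t=1,w]
e14 recover(0): 0[foll,t=1,-]
e15 deliver 0→3: ·
e16 timeout(2): 2[cand,t=2,-]
e17 deliver 3→0: ·
e18 deliver 3→4: ·
e19 propose(4,'x'): 4[lead,t=1,w,x]
e20 deliver 3→0: ·
e21 deliver 1→2: ·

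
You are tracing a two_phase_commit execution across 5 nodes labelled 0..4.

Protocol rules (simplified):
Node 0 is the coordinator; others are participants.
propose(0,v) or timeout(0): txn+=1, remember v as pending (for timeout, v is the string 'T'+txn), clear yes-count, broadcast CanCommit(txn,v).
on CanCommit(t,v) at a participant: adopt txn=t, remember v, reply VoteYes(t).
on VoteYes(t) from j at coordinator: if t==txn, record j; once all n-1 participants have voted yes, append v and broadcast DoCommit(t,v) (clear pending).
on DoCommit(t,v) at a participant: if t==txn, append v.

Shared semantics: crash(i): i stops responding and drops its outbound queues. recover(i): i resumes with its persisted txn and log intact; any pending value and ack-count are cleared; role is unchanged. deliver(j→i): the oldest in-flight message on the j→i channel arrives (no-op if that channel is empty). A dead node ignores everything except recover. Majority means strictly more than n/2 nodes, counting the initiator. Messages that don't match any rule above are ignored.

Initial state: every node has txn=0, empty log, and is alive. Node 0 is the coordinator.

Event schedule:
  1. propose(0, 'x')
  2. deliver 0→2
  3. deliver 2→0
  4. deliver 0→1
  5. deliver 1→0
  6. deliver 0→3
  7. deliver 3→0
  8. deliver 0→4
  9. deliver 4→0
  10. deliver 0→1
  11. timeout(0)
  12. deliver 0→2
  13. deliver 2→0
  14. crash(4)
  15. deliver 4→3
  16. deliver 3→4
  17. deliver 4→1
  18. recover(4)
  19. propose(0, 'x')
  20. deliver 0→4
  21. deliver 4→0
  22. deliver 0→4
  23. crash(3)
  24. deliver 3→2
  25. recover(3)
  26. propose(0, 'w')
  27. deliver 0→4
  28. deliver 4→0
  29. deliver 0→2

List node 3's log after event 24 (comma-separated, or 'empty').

empty

step 1 propose(0,'x'): 0={coor,t=1,log=-}
step 2 deliver 0→2: 2={part,t=1,log=-}
step 3 deliver 2→0: —
step 4 deliver 0→1: 1={part,t=1,log=-}
step 5 deliver 1→0: —
step 6 deliver 0→3: 3={part,t=1,log=-}
step 7 deliver 3→0: —
step 8 deliver 0→4: 4={part,t=1,log=-}
step 9 deliver 4→0: 0={coor,t=1,log=x}
step 10 deliver 0→1: 1={part,t=1,log=x}
step 11 timeout(0): 0={coor,t=2,log=x}
step 12 deliver 0→2: 2={part,t=1,log=x}
step 13 deliver 2→0: —
step 14 crash(4): 4={✗part,t=1,log=-}
step 15 deliver 4→3: —
step 16 deliver 3→4: —
step 17 deliver 4→1: —
step 18 recover(4): 4={part,t=1,log=-}
step 19 propose(0,'x'): 0={coor,t=3,log=x}
step 20 deliver 0→4: 4={part,t=1,log=x}
step 21 deliver 4→0: —
step 22 deliver 0→4: 4={part,t=2,log=x}
step 23 crash(3): 3={✗part,t=1,log=-}
step 24 deliver 3→2: —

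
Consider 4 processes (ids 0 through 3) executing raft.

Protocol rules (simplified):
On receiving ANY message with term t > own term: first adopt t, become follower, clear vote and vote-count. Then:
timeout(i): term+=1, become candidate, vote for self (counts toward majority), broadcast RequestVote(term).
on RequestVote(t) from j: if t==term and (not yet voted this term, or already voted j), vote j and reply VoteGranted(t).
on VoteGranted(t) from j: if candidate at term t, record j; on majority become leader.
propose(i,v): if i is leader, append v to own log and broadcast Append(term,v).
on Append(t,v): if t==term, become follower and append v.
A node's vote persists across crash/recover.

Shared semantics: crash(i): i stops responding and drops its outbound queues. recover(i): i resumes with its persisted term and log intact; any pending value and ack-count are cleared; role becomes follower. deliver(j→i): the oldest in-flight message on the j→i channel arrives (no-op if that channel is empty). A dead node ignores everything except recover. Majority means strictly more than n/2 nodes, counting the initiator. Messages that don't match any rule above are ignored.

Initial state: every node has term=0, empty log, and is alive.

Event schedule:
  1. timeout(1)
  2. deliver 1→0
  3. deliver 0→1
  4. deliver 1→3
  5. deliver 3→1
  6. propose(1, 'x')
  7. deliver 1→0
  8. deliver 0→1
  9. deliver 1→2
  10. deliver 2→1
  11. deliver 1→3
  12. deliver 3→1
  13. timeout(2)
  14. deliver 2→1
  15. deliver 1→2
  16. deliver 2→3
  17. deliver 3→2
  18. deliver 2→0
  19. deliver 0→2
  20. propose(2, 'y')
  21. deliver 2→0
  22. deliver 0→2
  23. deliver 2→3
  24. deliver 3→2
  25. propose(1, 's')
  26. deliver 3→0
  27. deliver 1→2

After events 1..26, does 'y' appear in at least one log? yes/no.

yes

1. timeout(1):  <1:cand t1 ->
2. deliver 1→0:  <0:foll t1 ->
3. deliver 0→1:  nop
4. deliver 1→3:  <3:foll t1 ->
5. deliver 3→1:  <1:lead t1 ->
6. propose(1,'x'):  <1:lead t1 x>
7. deliver 1→0:  <0:foll t1 x>
8. deliver 0→1:  nop
9. deliver 1→2:  <2:foll t1 ->
10. deliver 2→1:  nop
11. deliver 1→3:  <3:foll t1 x>
12. deliver 3→1:  nop
13. timeout(2):  <2:cand t2 ->
14. deliver 2→1:  <1:foll t2 x>
15. deliver 1→2:  nop
16. deliver 2→3:  <3:foll t2 x>
17. deliver 3→2:  nop
18. deliver 2→0:  <0:foll t2 x>
19. deliver 0→2:  <2:lead t2 ->
20. propose(2,'y'):  <2:lead t2 y>
21. deliver 2→0:  <0:foll t2 x,y>
22. deliver 0→2:  nop
23. deliver 2→3:  <3:foll t2 x,y>
24. deliver 3→2:  nop
25. propose(1,'s'):  nop
26. deliver 3→0:  nop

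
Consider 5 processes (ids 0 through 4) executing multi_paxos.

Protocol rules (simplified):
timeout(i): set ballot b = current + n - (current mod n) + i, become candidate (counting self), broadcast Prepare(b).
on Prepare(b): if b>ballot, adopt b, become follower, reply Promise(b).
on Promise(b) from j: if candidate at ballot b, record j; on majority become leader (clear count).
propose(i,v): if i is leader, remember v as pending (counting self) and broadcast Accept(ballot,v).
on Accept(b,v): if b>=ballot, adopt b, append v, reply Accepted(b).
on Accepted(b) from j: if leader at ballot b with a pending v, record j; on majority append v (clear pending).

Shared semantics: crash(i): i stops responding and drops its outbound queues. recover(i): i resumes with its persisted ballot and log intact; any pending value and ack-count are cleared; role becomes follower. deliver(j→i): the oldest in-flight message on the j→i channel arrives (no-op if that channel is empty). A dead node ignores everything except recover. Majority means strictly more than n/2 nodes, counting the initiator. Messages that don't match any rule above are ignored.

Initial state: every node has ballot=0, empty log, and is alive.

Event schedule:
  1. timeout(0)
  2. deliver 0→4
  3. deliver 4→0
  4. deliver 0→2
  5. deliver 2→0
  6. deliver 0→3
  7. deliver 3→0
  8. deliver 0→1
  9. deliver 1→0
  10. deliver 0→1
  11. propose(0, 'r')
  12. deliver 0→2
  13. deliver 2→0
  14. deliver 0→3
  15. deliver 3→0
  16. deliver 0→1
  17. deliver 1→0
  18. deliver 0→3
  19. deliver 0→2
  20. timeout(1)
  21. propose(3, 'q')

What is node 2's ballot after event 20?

5

e1 timeout(0): 0[cand,b=5,-]
e2 deliver 0→4: 4[foll,b=5,-]
e3 deliver 4→0: ·
e4 deliver 0→2: 2[foll,b=5,-]
e5 deliver 2→0: 0[lead,b=5,-]
e6 deliver 0→3: 3[foll,b=5,-]
e7 deliver 3→0: ·
e8 deliver 0→1: 1[foll,b=5,-]
e9 deliver 1→0: ·
e10 deliver 0→1: ·
e11 propose(0,'r'): ·
e12 deliver 0→2: 2[foll,b=5,r]
e13 deliver 2→0: ·
e14 deliver 0→3: 3[foll,b=5,r]
e15 deliver 3→0: 0[lead,b=5,r]
e16 deliver 0→1: 1[foll,b=5,r]
e17 deliver 1→0: ·
e18 deliver 0→3: ·
e19 deliver 0→2: ·
e20 timeout(1): 1[cand,b=11,r]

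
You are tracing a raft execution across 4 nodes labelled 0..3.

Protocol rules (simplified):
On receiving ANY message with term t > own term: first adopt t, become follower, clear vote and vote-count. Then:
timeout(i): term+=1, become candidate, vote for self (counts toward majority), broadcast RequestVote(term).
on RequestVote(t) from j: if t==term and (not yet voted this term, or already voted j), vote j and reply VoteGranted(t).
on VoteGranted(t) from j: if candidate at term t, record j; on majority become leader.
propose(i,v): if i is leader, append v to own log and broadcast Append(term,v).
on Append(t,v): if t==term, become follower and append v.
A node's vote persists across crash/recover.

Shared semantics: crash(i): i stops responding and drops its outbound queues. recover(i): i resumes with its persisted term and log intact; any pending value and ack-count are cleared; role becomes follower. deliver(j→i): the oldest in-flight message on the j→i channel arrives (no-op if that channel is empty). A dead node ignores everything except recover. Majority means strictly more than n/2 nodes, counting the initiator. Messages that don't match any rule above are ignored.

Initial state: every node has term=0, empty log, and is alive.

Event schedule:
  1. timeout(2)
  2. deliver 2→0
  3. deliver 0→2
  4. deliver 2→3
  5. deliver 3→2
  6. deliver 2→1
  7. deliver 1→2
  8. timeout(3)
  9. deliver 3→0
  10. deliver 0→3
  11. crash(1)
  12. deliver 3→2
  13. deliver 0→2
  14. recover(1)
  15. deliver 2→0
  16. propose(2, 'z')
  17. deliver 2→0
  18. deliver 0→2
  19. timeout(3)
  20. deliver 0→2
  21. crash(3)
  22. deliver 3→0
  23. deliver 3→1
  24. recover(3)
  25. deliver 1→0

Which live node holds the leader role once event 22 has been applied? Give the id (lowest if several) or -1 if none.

-1

[1] timeout(2) → N2(cand t1 [-])
[2] deliver 2→0 → N0(foll t1 [-])
[3] deliver 0→2 → ∅
[4] deliver 2→3 → N3(foll t1 [-])
[5] deliver 3→2 → N2(lead t1 [-])
[6] deliver 2→1 → N1(foll t1 [-])
[7] deliver 1→2 → ∅
[8] timeout(3) → N3(cand t2 [-])
[9] deliver 3→0 → N0(foll t2 [-])
[10] deliver 0→3 → ∅
[11] crash(1) → N1(✗foll t1 [-])
[12] deliver 3→2 → N2(foll t2 [-])
[13] deliver 0→2 → ∅
[14] recover(1) → N1(foll t1 [-])
[15] deliver 2→0 → ∅
[16] propose(2,'z') → ∅
[17] deliver 2→0 → ∅
[18] deliver 0→2 → ∅
[19] timeout(3) → N3(cand t3 [-])
[20] deliver 0→2 → ∅
[21] crash(3) → N3(✗cand t3 [-])
[22] deliver 3→0 → ∅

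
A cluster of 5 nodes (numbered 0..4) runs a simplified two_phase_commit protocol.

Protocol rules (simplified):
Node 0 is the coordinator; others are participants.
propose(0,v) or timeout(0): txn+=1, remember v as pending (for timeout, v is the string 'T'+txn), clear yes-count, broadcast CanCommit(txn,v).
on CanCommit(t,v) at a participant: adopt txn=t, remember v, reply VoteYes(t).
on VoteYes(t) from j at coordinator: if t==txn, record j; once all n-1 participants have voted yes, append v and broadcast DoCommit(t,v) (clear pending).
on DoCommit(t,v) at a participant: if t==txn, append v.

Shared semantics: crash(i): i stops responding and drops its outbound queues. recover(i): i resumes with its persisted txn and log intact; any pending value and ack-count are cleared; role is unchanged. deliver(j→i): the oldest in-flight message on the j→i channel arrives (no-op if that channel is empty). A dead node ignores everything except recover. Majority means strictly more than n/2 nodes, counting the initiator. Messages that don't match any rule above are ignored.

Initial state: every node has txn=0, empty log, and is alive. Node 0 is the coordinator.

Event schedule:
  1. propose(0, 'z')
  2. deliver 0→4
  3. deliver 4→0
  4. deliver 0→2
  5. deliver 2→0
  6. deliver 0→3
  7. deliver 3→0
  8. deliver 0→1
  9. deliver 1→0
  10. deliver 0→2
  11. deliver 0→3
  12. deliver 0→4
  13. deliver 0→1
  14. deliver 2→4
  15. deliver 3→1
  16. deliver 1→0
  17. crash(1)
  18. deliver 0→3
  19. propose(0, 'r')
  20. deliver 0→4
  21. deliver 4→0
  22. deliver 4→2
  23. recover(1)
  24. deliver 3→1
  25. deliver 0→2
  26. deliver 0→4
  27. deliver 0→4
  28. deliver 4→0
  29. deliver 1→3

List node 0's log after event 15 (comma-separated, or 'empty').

1. propose(0,'z'):  <0:coor t1 ->
2. deliver 0→4:  <4:part t1 ->
3. deliver 4→0:  nop
4. deliver 0→2:  <2:part t1 ->
5. deliver 2→0:  nop
6. deliver 0→3:  <3:part t1 ->
7. deliver 3→0:  nop
8. deliver 0→1:  <1:part t1 ->
9. deliver 1→0:  <0:coor t1 z>
10. deliver 0→2:  <2:part t1 z>
11. deliver 0→3:  <3:part t1 z>
12. deliver 0→4:  <4:part t1 z>
13. deliver 0→1:  <1:part t1 z>
14. deliver 2→4:  nop
15. deliver 3→1:  nop

z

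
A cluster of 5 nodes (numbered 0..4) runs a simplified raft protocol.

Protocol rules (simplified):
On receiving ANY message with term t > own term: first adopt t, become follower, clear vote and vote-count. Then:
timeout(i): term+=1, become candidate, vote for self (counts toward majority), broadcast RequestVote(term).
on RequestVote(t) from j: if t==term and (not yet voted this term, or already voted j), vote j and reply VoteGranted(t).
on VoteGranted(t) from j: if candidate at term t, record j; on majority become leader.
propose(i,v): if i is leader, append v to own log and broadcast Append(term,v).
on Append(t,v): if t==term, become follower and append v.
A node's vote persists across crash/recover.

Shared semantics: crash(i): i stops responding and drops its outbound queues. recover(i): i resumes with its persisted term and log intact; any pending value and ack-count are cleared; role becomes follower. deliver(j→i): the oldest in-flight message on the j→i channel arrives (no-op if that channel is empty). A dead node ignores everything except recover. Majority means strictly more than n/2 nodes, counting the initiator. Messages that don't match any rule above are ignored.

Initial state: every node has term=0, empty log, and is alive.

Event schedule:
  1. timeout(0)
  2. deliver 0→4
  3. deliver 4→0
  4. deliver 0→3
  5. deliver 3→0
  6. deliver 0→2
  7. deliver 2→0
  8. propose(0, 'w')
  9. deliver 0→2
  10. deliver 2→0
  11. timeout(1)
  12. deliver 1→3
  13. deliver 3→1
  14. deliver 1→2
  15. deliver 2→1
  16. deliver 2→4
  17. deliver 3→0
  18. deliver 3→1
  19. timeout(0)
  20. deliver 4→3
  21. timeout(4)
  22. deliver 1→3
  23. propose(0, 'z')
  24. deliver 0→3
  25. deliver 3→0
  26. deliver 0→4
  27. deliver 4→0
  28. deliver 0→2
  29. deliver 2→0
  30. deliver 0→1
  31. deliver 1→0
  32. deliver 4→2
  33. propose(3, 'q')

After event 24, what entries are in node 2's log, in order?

w

e1 timeout(0): 0[cand,t=1,-]
e2 deliver 0→4: 4[foll,t=1,-]
e3 deliver 4→0: ·
e4 deliver 0→3: 3[foll,t=1,-]
e5 deliver 3→0: 0[lead,t=1,-]
e6 deliver 0→2: 2[foll,t=1,-]
e7 deliver 2→0: ·
e8 propose(0,'w'): 0[lead,t=1,w]
e9 deliver 0→2: 2[foll,t=1,w]
e10 deliver 2→0: ·
e11 timeout(1): 1[cand,t=1,-]
e12 deliver 1→3: ·
e13 deliver 3→1: ·
e14 deliver 1→2: ·
e15 deliver 2→1: ·
e16 deliver 2→4: ·
e17 deliver 3→0: ·
e18 deliver 3→1: ·
e19 timeout(0): 0[cand,t=2,w]
e20 deliver 4→3: ·
e21 timeout(4): 4[cand,t=2,-]
e22 deliver 1→3: ·
e23 propose(0,'z'): ·
e24 deliver 0→3: 3[foll,t=1,w]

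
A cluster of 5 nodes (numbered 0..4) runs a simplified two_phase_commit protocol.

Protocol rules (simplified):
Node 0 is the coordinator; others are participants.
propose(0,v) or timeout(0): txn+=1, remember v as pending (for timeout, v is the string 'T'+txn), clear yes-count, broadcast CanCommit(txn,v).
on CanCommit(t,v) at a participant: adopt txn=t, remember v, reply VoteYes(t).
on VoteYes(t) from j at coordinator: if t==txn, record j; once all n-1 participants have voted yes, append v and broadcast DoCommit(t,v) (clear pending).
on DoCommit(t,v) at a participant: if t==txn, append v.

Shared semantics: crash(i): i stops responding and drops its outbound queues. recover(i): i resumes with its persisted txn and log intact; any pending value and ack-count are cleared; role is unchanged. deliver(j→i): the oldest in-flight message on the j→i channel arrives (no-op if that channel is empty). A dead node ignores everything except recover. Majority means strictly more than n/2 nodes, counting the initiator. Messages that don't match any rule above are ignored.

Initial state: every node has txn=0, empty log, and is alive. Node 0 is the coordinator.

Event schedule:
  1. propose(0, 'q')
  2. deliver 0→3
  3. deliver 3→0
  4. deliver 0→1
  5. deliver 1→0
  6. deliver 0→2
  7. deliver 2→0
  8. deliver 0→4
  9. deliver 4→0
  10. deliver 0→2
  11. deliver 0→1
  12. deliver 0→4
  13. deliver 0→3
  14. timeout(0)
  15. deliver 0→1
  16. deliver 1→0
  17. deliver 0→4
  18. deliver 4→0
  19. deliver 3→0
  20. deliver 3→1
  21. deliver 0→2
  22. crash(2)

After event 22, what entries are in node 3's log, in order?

q

e1 propose(0,'q'): 0[coor,t=1,-]
e2 deliver 0→3: 3[part,t=1,-]
e3 deliver 3→0: ·
e4 deliver 0→1: 1[part,t=1,-]
e5 deliver 1→0: ·
e6 deliver 0→2: 2[part,t=1,-]
e7 deliver 2→0: ·
e8 deliver 0→4: 4[part,t=1,-]
e9 deliver 4→0: 0[coor,t=1,q]
e10 deliver 0→2: 2[part,t=1,q]
e11 deliver 0→1: 1[part,t=1,q]
e12 deliver 0→4: 4[part,t=1,q]
e13 deliver 0→3: 3[part,t=1,q]
e14 timeout(0): 0[coor,t=2,q]
e15 deliver 0→1: 1[part,t=2,q]
e16 deliver 1→0: ·
e17 deliver 0→4: 4[part,t=2,q]
e18 deliver 4→0: ·
e19 deliver 3→0: ·
e20 deliver 3→1: ·
e21 deliver 0→2: 2[part,t=2,q]
e22 crash(2): 2[✗part,t=2,q]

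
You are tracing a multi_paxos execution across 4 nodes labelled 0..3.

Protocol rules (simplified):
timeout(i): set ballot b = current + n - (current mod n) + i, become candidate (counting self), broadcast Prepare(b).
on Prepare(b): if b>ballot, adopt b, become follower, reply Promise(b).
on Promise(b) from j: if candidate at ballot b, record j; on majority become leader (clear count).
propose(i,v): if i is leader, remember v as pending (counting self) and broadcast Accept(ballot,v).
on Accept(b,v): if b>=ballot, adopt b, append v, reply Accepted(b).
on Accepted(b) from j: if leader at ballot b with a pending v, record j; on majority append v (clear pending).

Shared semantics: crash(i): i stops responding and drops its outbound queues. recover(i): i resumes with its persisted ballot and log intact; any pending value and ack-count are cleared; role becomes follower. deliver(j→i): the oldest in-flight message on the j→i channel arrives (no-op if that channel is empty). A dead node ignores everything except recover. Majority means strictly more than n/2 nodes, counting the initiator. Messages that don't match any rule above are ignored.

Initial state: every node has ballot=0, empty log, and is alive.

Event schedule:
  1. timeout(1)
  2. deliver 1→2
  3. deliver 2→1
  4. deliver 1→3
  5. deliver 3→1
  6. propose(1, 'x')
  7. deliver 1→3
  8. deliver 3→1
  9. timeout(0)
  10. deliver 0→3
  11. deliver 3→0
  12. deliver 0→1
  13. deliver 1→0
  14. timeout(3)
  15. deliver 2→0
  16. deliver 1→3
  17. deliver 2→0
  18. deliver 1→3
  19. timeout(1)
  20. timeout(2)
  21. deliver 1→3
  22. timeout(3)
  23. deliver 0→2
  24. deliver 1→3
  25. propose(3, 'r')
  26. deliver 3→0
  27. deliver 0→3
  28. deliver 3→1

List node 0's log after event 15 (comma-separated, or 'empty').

empty

step 1 timeout(1): 1={cand,b=5,log=-}
step 2 deliver 1→2: 2={foll,b=5,log=-}
step 3 deliver 2→1: —
step 4 deliver 1→3: 3={foll,b=5,log=-}
step 5 deliver 3→1: 1={lead,b=5,log=-}
step 6 propose(1,'x'): —
step 7 deliver 1→3: 3={foll,b=5,log=x}
step 8 deliver 3→1: —
step 9 timeout(0): 0={cand,b=4,log=-}
step 10 deliver 0→3: —
step 11 deliver 3→0: —
step 12 deliver 0→1: —
step 13 deliver 1→0: 0={foll,b=5,log=-}
step 14 timeout(3): 3={cand,b=11,log=x}
step 15 deliver 2→0: —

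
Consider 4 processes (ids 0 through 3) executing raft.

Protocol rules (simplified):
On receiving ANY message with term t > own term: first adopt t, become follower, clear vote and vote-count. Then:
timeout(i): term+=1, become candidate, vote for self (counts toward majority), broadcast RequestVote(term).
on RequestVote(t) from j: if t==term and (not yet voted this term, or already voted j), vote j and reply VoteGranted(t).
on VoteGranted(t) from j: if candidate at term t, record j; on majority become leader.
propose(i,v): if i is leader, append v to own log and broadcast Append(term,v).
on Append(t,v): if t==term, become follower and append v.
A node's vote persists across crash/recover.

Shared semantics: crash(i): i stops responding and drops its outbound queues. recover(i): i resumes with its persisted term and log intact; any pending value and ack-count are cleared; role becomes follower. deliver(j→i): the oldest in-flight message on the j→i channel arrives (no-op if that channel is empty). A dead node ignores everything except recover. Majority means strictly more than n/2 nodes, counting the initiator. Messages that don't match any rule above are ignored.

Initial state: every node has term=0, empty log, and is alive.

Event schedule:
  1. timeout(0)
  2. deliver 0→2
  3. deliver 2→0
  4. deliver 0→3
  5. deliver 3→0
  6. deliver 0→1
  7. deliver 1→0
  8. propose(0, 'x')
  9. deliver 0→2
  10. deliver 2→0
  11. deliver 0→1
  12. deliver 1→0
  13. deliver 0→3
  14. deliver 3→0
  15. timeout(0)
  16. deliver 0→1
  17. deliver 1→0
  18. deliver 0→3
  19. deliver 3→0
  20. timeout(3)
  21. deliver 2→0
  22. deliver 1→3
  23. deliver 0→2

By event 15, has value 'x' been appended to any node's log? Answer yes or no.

yes

[1] timeout(0) → N0(cand t1 [-])
[2] deliver 0→2 → N2(foll t1 [-])
[3] deliver 2→0 → ∅
[4] deliver 0→3 → N3(foll t1 [-])
[5] deliver 3→0 → N0(lead t1 [-])
[6] deliver 0→1 → N1(foll t1 [-])
[7] deliver 1→0 → ∅
[8] propose(0,'x') → N0(lead t1 [x])
[9] deliver 0→2 → N2(foll t1 [x])
[10] deliver 2→0 → ∅
[11] deliver 0→1 → N1(foll t1 [x])
[12] deliver 1→0 → ∅
[13] deliver 0→3 → N3(foll t1 [x])
[14] deliver 3→0 → ∅
[15] timeout(0) → N0(cand t2 [x])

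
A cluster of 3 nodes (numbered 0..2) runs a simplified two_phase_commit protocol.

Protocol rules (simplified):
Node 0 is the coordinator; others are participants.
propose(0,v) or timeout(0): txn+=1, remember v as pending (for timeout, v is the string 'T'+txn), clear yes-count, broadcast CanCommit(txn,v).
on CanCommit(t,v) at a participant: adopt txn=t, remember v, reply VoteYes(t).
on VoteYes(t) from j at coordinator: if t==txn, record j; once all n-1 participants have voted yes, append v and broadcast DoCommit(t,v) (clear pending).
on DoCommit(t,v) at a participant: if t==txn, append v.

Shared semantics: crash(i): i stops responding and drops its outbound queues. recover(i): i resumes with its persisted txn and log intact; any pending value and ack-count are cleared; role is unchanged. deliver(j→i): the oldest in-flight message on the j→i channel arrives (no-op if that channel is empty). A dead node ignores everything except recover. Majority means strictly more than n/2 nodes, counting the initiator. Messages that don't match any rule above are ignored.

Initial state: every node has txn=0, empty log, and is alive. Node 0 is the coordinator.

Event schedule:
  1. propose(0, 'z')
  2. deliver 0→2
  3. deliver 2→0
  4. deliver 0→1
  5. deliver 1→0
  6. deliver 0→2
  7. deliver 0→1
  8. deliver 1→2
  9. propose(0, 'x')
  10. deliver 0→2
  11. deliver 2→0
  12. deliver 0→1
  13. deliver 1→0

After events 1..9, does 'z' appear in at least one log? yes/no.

[1] propose(0,'z') → N0(coor t1 [-])
[2] deliver 0→2 → N2(part t1 [-])
[3] deliver 2→0 → ∅
[4] deliver 0→1 → N1(part t1 [-])
[5] deliver 1→0 → N0(coor t1 [z])
[6] deliver 0→2 → N2(part t1 [z])
[7] deliver 0→1 → N1(part t1 [z])
[8] deliver 1→2 → ∅
[9] propose(0,'x') → N0(coor t2 [z])

yes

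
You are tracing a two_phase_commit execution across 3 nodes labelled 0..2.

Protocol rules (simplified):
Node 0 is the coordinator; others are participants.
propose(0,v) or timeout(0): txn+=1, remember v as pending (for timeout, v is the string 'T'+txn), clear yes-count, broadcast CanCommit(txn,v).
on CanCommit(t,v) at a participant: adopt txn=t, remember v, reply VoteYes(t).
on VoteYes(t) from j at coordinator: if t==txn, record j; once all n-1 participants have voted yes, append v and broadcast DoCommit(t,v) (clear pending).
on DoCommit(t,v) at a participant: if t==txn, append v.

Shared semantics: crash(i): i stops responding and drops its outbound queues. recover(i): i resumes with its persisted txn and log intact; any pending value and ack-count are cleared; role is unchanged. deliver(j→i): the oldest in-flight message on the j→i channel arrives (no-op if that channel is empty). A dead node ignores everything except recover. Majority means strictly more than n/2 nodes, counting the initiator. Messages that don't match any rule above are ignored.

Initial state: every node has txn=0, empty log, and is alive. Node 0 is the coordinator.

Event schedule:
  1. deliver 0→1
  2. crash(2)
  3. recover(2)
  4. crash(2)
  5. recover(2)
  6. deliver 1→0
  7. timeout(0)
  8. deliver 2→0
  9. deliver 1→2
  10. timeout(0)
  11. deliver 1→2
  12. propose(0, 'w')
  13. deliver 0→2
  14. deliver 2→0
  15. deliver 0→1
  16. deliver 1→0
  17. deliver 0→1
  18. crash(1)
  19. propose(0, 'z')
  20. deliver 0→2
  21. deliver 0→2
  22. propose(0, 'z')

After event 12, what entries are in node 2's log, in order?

e1 deliver 0→1: ·
e2 crash(2): 2[✗part,t=0,-]
e3 recover(2): 2[part,t=0,-]
e4 crash(2): 2[✗part,t=0,-]
e5 recover(2): 2[part,t=0,-]
e6 deliver 1→0: ·
e7 timeout(0): 0[coor,t=1,-]
e8 deliver 2→0: ·
e9 deliver 1→2: ·
e10 timeout(0): 0[coor,t=2,-]
e11 deliver 1→2: ·
e12 propose(0,'w'): 0[coor,t=3,-]

empty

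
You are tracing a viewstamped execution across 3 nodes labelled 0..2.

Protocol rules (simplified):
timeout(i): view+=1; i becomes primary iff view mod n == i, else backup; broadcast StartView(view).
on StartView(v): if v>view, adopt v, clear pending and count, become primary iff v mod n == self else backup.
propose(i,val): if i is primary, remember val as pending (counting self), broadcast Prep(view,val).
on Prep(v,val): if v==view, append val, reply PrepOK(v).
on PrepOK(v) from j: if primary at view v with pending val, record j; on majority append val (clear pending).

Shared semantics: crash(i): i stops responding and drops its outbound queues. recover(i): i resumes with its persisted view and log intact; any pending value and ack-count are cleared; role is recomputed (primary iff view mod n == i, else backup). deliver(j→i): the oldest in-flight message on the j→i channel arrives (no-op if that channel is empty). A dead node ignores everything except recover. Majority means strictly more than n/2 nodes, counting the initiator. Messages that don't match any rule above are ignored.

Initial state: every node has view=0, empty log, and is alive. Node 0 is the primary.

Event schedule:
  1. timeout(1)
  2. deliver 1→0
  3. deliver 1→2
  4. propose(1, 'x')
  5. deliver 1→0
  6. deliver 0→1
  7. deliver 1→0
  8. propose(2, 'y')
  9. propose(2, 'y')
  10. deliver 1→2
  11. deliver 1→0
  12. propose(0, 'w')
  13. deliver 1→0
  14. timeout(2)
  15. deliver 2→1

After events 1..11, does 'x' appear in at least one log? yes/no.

yes

step 1 timeout(1): 1={prim,v=1,log=-}
step 2 deliver 1→0: 0={back,v=1,log=-}
step 3 deliver 1→2: 2={back,v=1,log=-}
step 4 propose(1,'x'): —
step 5 deliver 1→0: 0={back,v=1,log=x}
step 6 deliver 0→1: 1={prim,v=1,log=x}
step 7 deliver 1→0: —
step 8 propose(2,'y'): —
step 9 propose(2,'y'): —
step 10 deliver 1→2: 2={back,v=1,log=x}
step 11 deliver 1→0: —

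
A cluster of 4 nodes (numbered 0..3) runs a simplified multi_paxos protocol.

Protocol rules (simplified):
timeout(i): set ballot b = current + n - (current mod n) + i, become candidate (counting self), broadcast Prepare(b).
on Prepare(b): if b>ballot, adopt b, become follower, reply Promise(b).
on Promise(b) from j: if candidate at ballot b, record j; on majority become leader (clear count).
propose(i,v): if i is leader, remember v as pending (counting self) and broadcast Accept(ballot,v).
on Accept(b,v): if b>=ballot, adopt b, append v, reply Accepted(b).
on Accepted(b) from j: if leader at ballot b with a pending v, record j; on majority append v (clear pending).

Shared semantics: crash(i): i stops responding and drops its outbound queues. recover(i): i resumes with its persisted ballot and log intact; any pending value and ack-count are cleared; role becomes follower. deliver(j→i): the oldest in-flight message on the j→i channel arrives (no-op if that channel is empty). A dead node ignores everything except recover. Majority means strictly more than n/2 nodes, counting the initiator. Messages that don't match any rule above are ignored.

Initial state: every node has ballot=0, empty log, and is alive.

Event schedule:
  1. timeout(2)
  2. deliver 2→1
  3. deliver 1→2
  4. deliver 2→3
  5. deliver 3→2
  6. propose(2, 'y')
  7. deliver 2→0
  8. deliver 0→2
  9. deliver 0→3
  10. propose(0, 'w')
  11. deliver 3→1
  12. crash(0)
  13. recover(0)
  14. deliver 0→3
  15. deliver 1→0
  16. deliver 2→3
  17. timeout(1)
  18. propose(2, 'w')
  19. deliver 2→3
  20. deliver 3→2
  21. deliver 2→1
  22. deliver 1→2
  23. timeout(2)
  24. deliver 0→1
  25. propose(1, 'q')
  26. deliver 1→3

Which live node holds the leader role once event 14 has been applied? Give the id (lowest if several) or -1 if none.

after 1 — timeout(2): n2:cand/b6/[-]
after 2 — deliver 2→1: n1:foll/b6/[-]
after 3 — deliver 1→2: ·
after 4 — deliver 2→3: n3:foll/b6/[-]
after 5 — deliver 3→2: n2:lead/b6/[-]
after 6 — propose(2,'y'): ·
after 7 — deliver 2→0: n0:foll/b6/[-]
after 8 — deliver 0→2: ·
after 9 — deliver 0→3: ·
after 10 — propose(0,'w'): ·
after 11 — deliver 3→1: ·
after 12 — crash(0): n0:✗foll/b6/[-]
after 13 — recover(0): n0:foll/b6/[-]
after 14 — deliver 0→3: ·

2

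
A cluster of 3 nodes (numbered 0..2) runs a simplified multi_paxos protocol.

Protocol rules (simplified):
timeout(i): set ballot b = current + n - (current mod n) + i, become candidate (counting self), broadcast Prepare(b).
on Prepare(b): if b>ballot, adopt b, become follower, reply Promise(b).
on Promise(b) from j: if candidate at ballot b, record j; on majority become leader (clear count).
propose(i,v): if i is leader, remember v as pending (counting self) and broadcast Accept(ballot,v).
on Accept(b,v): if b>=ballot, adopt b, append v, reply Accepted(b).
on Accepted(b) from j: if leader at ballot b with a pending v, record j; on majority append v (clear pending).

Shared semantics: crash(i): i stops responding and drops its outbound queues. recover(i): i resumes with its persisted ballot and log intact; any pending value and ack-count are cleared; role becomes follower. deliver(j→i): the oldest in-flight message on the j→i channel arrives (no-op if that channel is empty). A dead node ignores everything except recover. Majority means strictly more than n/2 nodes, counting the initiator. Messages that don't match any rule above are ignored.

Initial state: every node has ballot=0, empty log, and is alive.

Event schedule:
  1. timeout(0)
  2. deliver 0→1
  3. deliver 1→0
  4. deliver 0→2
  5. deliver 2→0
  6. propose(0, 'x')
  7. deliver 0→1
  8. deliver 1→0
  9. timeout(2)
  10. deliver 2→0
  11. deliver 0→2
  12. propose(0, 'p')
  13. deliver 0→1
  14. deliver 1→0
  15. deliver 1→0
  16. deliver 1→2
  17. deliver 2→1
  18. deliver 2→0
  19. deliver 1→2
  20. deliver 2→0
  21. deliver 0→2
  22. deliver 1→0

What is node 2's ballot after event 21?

1. timeout(0):  <0:cand b3 ->
2. deliver 0→1:  <1:foll b3 ->
3. deliver 1→0:  <0:lead b3 ->
4. deliver 0→2:  <2:foll b3 ->
5. deliver 2→0:  nop
6. propose(0,'x'):  nop
7. deliver 0→1:  <1:foll b3 x>
8. deliver 1→0:  <0:lead b3 x>
9. timeout(2):  <2:cand b8 ->
10. deliver 2→0:  <0:foll b8 x>
11. deliver 0→2:  nop
12. propose(0,'p'):  nop
13. deliver 0→1:  nop
14. deliver 1→0:  nop
15. deliver 1→0:  nop
16. deliver 1→2:  nop
17. deliver 2→1:  <1:foll b8 x>
18. deliver 2→0:  nop
19. deliver 1→2:  <2:lead b8 ->
20. deliver 2→0:  nop
21. deliver 0→2:  nop

8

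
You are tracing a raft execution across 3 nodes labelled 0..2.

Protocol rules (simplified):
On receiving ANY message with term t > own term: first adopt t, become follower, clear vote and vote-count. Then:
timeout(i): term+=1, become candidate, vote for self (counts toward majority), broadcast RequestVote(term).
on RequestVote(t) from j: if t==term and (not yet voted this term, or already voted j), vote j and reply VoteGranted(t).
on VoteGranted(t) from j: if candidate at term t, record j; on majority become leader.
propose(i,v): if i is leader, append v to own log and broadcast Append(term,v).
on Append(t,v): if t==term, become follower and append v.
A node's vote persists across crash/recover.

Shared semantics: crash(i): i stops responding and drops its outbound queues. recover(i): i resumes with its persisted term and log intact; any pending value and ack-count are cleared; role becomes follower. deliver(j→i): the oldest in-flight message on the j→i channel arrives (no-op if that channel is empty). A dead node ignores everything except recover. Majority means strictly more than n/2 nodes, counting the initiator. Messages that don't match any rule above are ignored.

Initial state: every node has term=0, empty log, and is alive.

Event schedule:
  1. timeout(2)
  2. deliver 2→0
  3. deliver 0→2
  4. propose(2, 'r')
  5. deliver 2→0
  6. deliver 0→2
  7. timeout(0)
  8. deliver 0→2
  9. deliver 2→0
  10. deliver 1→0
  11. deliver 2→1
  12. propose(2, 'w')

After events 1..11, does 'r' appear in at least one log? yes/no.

yes

after 1 — timeout(2): n2:cand/t1/[-]
after 2 — deliver 2→0: n0:foll/t1/[-]
after 3 — deliver 0→2: n2:lead/t1/[-]
after 4 — propose(2,'r'): n2:lead/t1/[r]
after 5 — deliver 2→0: n0:foll/t1/[r]
after 6 — deliver 0→2: ·
after 7 — timeout(0): n0:cand/t2/[r]
after 8 — deliver 0→2: n2:foll/t2/[r]
after 9 — deliver 2→0: n0:lead/t2/[r]
after 10 — deliver 1→0: ·
after 11 — deliver 2→1: n1:foll/t1/[-]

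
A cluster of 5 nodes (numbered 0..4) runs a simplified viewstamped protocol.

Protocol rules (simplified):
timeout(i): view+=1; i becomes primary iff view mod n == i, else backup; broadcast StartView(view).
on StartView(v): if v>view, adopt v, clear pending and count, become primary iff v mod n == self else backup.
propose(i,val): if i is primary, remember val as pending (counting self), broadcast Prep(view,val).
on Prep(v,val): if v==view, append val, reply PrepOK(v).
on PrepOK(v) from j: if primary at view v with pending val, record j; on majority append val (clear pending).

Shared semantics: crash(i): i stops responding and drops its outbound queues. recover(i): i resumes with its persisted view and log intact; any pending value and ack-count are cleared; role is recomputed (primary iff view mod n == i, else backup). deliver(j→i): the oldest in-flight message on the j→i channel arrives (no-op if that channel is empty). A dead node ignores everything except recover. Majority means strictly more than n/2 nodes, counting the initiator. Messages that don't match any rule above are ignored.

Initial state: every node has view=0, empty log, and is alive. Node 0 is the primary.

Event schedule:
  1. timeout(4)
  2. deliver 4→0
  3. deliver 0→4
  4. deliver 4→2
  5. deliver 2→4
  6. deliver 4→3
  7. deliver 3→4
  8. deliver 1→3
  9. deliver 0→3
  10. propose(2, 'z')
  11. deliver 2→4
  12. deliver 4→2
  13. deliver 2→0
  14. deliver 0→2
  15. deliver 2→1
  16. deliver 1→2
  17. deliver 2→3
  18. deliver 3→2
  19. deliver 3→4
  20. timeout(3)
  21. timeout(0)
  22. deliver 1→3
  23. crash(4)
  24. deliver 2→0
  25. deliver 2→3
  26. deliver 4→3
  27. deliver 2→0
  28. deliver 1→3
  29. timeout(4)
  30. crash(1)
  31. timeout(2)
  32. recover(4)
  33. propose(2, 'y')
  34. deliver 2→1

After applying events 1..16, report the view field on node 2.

step 1 timeout(4): 4={back,v=1,log=-}
step 2 deliver 4→0: 0={back,v=1,log=-}
step 3 deliver 0→4: —
step 4 deliver 4→2: 2={back,v=1,log=-}
step 5 deliver 2→4: —
step 6 deliver 4→3: 3={back,v=1,log=-}
step 7 deliver 3→4: —
step 8 deliver 1→3: —
step 9 deliver 0→3: —
step 10 propose(2,'z'): —
step 11 deliver 2→4: —
step 12 deliver 4→2: —
step 13 deliver 2→0: —
step 14 deliver 0→2: —
step 15 deliver 2→1: —
step 16 deliver 1→2: —

1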